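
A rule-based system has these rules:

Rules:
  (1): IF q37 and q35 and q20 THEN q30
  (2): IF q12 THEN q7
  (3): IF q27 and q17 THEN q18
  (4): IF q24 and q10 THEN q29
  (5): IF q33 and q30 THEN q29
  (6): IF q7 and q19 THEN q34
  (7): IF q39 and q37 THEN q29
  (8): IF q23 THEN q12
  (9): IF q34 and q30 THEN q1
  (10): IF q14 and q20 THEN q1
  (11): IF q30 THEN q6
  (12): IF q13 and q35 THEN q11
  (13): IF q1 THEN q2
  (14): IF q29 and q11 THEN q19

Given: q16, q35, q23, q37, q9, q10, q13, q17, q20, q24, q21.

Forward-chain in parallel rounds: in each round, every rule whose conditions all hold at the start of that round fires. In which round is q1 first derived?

4

[1] (1) [IF q37 and q35 and q20 THEN q30]; (4) [IF q24 and q10 THEN q29]; (8) [IF q23 THEN q12]; (12) [IF q13 and q35 THEN q11]. ⇒ new: q30, q29, q12, q11.
[2] (2) [IF q12 THEN q7]; (11) [IF q30 THEN q6]; (14) [IF q29 and q11 THEN q19]. ⇒ new: q7, q6, q19.
[3] (6) [IF q7 and q19 THEN q34]. ⇒ new: q34.
[4] (9) [IF q34 and q30 THEN q1]. ⇒ new: q1.
q1 first appears in round 4.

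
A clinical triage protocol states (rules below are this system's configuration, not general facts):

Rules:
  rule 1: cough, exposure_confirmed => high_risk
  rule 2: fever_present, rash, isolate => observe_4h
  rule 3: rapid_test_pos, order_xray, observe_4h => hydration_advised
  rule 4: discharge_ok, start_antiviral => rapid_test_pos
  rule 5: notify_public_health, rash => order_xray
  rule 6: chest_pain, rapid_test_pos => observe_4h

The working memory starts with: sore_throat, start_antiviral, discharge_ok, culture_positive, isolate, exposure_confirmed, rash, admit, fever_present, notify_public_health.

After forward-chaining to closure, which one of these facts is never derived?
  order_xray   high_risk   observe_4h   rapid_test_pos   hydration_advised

Round 1: rule 2 [fever_present, rash, isolate => observe_4h]; rule 4 [discharge_ok, start_antiviral => rapid_test_pos]; rule 5 [notify_public_health, rash => order_xray]. Adds observe_4h, rapid_test_pos, order_xray.
Round 2: rule 3 [rapid_test_pos, order_xray, observe_4h => hydration_advised]. Adds hydration_advised.
Derived: order_xray (round 1), rapid_test_pos (round 1), observe_4h (round 1), hydration_advised (round 2). high_risk never appears in any round.

high_risk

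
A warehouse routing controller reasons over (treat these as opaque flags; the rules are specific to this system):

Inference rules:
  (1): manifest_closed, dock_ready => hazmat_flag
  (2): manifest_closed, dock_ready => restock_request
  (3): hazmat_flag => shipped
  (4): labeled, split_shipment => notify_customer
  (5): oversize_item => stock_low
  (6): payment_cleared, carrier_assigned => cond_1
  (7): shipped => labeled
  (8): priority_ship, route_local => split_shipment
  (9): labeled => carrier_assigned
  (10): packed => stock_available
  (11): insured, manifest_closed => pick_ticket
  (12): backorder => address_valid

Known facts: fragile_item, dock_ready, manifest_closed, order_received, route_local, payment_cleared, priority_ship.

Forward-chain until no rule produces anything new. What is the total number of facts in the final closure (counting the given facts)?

Round 1 — (1), (2), (8), derive hazmat_flag, restock_request, split_shipment.
Round 2 — (3), derive shipped.
Round 3 — (7), derive labeled.
Round 4 — (4), (9), derive notify_customer, carrier_assigned.
Round 5 — (6), derive cond_1.
Closure: {carrier_assigned, cond_1, dock_ready, fragile_item, hazmat_flag, labeled, manifest_closed, notify_customer, order_received, payment_cleared, priority_ship, restock_request, route_local, shipped, split_shipment} — 15 facts.

15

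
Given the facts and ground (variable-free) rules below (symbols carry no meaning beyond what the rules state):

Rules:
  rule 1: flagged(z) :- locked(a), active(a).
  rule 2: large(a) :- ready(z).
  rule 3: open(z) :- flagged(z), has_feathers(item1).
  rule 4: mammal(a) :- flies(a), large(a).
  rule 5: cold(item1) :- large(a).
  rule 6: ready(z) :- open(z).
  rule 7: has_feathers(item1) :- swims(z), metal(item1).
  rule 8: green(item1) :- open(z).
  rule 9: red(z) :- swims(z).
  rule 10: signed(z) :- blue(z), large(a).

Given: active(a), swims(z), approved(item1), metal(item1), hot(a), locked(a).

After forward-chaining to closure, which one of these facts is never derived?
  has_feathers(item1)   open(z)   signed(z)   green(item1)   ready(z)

signed(z)

[1] rule 1 [flagged(z) :- locked(a), active(a).]; rule 7 [has_feathers(item1) :- swims(z), metal(item1).]; rule 9 [red(z) :- swims(z).]. ⇒ new: flagged(z), has_feathers(item1), red(z).
[2] rule 3 [open(z) :- flagged(z), has_feathers(item1).]. ⇒ new: open(z).
[3] rule 6 [ready(z) :- open(z).]; rule 8 [green(item1) :- open(z).]. ⇒ new: ready(z), green(item1).
[4] rule 2 [large(a) :- ready(z).]. ⇒ new: large(a).
[5] rule 5 [cold(item1) :- large(a).]. ⇒ new: cold(item1).
Derived: open(z) (round 2), green(item1) (round 3), ready(z) (round 3), has_feathers(item1) (round 1). signed(z) never appears in any round.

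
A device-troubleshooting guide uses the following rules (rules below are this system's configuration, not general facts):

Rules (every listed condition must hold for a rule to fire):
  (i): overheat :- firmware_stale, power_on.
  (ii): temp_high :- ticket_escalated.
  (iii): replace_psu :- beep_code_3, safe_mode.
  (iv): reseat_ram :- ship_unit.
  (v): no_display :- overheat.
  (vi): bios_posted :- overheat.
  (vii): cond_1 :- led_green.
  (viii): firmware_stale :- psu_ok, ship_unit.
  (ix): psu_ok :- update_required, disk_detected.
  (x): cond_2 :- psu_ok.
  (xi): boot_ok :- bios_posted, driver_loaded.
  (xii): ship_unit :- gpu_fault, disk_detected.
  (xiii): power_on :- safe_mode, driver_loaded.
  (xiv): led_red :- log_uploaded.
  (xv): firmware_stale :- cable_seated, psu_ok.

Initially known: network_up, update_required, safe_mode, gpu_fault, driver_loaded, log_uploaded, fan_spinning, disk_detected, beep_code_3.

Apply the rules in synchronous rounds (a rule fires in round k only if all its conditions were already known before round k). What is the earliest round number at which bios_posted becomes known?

4

Round 1: (iii) [replace_psu :- beep_code_3, safe_mode.]; (ix) [psu_ok :- update_required, disk_detected.]; (xii) [ship_unit :- gpu_fault, disk_detected.]; (xiii) [power_on :- safe_mode, driver_loaded.]; (xiv) [led_red :- log_uploaded.]. New: replace_psu, psu_ok, ship_unit, power_on, led_red.
Round 2: (iv) [reseat_ram :- ship_unit.]; (viii) [firmware_stale :- psu_ok, ship_unit.]; (x) [cond_2 :- psu_ok.]. New: reseat_ram, firmware_stale, cond_2.
Round 3: (i) [overheat :- firmware_stale, power_on.]. New: overheat.
Round 4: (v) [no_display :- overheat.]; (vi) [bios_posted :- overheat.]. New: no_display, bios_posted.
bios_posted first appears in round 4.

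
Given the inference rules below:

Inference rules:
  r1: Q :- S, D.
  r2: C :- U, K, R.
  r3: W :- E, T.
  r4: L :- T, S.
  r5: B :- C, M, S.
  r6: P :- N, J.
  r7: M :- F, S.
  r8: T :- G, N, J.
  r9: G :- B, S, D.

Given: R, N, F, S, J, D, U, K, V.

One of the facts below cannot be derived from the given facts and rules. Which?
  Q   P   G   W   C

W

Round 1: r1 [Q :- S, D.]; r2 [C :- U, K, R.]; r6 [P :- N, J.]; r7 [M :- F, S.]. New: Q, C, P, M.
Round 2: r5 [B :- C, M, S.]. New: B.
Round 3: r9 [G :- B, S, D.]. New: G.
Round 4: r8 [T :- G, N, J.]. New: T.
Round 5: r4 [L :- T, S.]. New: L.
Derived: Q (round 1), G (round 3), P (round 1), C (round 1). W never appears in any round.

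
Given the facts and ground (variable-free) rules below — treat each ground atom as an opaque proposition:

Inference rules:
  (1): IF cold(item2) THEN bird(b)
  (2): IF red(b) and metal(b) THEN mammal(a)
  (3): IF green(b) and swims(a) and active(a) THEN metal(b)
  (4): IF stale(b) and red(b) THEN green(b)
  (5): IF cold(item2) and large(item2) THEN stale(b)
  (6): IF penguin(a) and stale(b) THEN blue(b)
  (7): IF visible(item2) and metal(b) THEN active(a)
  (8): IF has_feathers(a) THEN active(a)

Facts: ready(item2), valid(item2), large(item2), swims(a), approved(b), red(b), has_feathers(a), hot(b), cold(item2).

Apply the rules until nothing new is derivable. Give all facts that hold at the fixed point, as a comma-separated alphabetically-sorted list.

active(a), approved(b), bird(b), cold(item2), green(b), has_feathers(a), hot(b), large(item2), mammal(a), metal(b), ready(item2), red(b), stale(b), swims(a), valid(item2)

[1] (1) [IF cold(item2) THEN bird(b)]; (5) [IF cold(item2) and large(item2) THEN stale(b)]; (8) [IF has_feathers(a) THEN active(a)]. ⇒ new: bird(b), stale(b), active(a).
[2] (4) [IF stale(b) and red(b) THEN green(b)]. ⇒ new: green(b).
[3] (3) [IF green(b) and swims(a) and active(a) THEN metal(b)]. ⇒ new: metal(b).
[4] (2) [IF red(b) and metal(b) THEN mammal(a)]. ⇒ new: mammal(a).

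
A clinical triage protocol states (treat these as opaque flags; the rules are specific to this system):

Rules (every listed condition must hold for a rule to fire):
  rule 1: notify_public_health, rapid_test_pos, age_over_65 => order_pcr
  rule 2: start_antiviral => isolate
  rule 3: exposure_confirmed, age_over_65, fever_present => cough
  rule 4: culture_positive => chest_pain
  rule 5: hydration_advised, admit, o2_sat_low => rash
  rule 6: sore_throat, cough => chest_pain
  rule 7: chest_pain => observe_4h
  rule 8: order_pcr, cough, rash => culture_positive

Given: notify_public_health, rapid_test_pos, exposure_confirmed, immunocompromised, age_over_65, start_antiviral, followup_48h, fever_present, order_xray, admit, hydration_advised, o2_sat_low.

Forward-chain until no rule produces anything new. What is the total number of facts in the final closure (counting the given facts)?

Round 1 fires rule 1, rule 2, rule 3, rule 5, giving order_pcr, isolate, cough, rash.
Round 2 fires rule 8, giving culture_positive.
Round 3 fires rule 4, giving chest_pain.
Round 4 fires rule 7, giving observe_4h.
Closure: {admit, age_over_65, chest_pain, cough, culture_positive, exposure_confirmed, fever_present, followup_48h, hydration_advised, immunocompromised, isolate, notify_public_health, o2_sat_low, observe_4h, order_pcr, order_xray, rapid_test_pos, rash, start_antiviral} — 19 facts.

19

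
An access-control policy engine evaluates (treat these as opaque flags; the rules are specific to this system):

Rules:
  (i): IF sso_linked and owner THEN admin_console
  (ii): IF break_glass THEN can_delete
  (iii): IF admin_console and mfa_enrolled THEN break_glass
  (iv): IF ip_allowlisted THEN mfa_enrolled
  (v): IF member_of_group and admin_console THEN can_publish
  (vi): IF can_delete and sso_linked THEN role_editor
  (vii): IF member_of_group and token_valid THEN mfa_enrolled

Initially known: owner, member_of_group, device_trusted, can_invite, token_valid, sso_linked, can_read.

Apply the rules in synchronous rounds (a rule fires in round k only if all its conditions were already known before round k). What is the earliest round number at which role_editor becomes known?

4

Round 1: (i) [IF sso_linked and owner THEN admin_console]; (vii) [IF member_of_group and token_valid THEN mfa_enrolled]. Adds admin_console, mfa_enrolled.
Round 2: (iii) [IF admin_console and mfa_enrolled THEN break_glass]; (v) [IF member_of_group and admin_console THEN can_publish]. Adds break_glass, can_publish.
Round 3: (ii) [IF break_glass THEN can_delete]. Adds can_delete.
Round 4: (vi) [IF can_delete and sso_linked THEN role_editor]. Adds role_editor.
role_editor first appears in round 4.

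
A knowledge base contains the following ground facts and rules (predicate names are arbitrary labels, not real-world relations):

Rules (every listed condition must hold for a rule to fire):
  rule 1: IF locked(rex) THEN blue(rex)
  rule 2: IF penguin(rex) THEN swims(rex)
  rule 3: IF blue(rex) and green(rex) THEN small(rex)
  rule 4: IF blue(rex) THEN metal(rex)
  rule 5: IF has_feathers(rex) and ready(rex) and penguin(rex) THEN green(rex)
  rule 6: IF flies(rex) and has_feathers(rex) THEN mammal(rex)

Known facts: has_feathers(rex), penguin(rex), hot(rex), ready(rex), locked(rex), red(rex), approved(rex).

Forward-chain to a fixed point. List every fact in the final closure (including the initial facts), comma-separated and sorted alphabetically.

approved(rex), blue(rex), green(rex), has_feathers(rex), hot(rex), locked(rex), metal(rex), penguin(rex), ready(rex), red(rex), small(rex), swims(rex)

[1] rule 1 [IF locked(rex) THEN blue(rex)]; rule 2 [IF penguin(rex) THEN swims(rex)]; rule 5 [IF has_feathers(rex) and ready(rex) and penguin(rex) THEN green(rex)]. ⇒ new: blue(rex), swims(rex), green(rex).
[2] rule 3 [IF blue(rex) and green(rex) THEN small(rex)]; rule 4 [IF blue(rex) THEN metal(rex)]. ⇒ new: small(rex), metal(rex).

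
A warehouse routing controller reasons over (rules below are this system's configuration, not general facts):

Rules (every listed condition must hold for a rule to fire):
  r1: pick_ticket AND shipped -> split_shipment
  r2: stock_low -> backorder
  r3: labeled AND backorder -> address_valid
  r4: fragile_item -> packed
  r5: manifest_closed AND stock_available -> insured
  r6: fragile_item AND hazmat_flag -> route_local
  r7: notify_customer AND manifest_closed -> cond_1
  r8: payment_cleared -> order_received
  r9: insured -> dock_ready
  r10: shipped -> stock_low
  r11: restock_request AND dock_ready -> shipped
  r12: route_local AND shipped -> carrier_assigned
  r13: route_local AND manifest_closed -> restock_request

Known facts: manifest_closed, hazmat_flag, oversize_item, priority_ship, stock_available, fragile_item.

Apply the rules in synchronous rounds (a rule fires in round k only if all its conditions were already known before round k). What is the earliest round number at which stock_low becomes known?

4

Round 1 — r4, r5, r6, derive packed, insured, route_local.
Round 2 — r9, r13, derive dock_ready, restock_request.
Round 3 — r11, derive shipped.
Round 4 — r10, r12, derive stock_low, carrier_assigned.
stock_low first appears in round 4.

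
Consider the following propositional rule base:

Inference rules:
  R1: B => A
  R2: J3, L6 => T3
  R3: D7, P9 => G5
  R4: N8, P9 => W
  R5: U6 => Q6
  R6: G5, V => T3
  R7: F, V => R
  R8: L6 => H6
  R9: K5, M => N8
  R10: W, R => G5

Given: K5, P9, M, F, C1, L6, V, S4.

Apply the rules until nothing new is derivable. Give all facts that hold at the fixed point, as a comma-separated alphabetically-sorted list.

Round 1: R7 [F, V => R]; R8 [L6 => H6]; R9 [K5, M => N8]. Adds R, H6, N8.
Round 2: R4 [N8, P9 => W]. Adds W.
Round 3: R10 [W, R => G5]. Adds G5.
Round 4: R6 [G5, V => T3]. Adds T3.

C1, F, G5, H6, K5, L6, M, N8, P9, R, S4, T3, V, W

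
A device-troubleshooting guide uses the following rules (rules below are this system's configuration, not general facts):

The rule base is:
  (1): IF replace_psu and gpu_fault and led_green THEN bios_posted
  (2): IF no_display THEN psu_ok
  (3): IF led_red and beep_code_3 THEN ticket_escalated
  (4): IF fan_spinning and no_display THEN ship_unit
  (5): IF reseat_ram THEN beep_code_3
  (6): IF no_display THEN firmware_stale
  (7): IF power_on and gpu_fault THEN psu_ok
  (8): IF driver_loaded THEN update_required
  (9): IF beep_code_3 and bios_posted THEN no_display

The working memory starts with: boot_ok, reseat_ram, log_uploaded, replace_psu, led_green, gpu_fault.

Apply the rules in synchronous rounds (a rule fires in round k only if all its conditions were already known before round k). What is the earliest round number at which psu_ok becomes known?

Round 1 — (1), (5), derive bios_posted, beep_code_3.
Round 2 — (9), derive no_display.
Round 3 — (2), (6), derive psu_ok, firmware_stale.
psu_ok first appears in round 3.

3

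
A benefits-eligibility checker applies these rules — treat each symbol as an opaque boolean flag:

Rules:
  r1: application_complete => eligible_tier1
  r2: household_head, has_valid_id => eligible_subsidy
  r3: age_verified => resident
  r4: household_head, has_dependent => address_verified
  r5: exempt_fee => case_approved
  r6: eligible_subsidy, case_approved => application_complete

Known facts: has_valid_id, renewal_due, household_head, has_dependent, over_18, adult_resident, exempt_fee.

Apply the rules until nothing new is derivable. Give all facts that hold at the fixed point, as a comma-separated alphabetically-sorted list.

[1] r2 [household_head, has_valid_id => eligible_subsidy]; r4 [household_head, has_dependent => address_verified]; r5 [exempt_fee => case_approved]. ⇒ new: eligible_subsidy, address_verified, case_approved.
[2] r6 [eligible_subsidy, case_approved => application_complete]. ⇒ new: application_complete.
[3] r1 [application_complete => eligible_tier1]. ⇒ new: eligible_tier1.

address_verified, adult_resident, application_complete, case_approved, eligible_subsidy, eligible_tier1, exempt_fee, has_dependent, has_valid_id, household_head, over_18, renewal_due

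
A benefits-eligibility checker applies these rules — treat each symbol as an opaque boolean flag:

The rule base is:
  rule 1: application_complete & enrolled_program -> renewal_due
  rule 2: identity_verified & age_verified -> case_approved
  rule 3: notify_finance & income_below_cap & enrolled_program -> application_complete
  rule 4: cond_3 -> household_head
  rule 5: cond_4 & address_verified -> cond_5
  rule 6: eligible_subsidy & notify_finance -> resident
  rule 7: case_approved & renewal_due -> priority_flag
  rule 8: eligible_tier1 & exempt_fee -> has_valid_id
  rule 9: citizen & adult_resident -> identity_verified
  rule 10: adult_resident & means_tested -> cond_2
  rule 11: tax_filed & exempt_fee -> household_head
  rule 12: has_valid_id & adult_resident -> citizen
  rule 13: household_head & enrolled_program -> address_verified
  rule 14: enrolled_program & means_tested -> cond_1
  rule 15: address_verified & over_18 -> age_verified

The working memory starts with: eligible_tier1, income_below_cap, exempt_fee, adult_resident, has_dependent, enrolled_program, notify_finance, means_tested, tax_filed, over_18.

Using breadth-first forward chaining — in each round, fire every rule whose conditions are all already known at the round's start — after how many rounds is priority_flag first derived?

Round 1 — rule 3, rule 8, rule 10, rule 11, rule 14, derive application_complete, has_valid_id, cond_2, household_head, cond_1.
Round 2 — rule 1, rule 12, rule 13, derive renewal_due, citizen, address_verified.
Round 3 — rule 9, rule 15, derive identity_verified, age_verified.
Round 4 — rule 2, derive case_approved.
Round 5 — rule 7, derive priority_flag.
priority_flag first appears in round 5.

5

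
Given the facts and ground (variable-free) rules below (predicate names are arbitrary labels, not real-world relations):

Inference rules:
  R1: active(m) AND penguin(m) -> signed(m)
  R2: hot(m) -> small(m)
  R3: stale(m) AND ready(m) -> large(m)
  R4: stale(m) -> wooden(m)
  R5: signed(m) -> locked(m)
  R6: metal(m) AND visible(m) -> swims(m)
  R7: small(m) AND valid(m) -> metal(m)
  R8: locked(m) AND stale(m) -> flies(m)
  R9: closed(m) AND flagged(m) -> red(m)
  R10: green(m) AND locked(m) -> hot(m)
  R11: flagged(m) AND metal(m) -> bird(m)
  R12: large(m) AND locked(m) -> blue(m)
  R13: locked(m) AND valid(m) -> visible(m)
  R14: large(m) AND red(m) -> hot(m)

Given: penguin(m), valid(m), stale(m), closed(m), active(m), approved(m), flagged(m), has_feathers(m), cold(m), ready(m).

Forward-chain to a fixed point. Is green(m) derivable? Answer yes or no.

no

Round 1 — R1, R3, R4, R9, derive signed(m), large(m), wooden(m), red(m).
Round 2 — R5, R14, derive locked(m), hot(m).
Round 3 — R2, R8, R12, R13, derive small(m), flies(m), blue(m), visible(m).
Round 4 — R7, derive metal(m).
Round 5 — R6, R11, derive swims(m), bird(m).
Fixed point reached. No rule has green(m) as a consequent, and it is not given.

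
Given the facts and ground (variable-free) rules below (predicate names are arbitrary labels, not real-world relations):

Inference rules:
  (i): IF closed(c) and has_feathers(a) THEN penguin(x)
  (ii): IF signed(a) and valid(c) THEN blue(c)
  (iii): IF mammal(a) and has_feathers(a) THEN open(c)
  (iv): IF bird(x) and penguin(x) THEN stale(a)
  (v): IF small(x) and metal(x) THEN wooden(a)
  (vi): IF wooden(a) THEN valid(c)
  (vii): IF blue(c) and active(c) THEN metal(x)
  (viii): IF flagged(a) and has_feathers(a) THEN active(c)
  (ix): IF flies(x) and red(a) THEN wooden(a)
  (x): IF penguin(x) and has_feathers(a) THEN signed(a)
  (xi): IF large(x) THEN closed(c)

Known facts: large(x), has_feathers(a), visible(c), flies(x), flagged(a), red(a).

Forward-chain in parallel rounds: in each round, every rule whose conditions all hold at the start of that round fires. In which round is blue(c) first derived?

[1] (viii) [IF flagged(a) and has_feathers(a) THEN active(c)]; (ix) [IF flies(x) and red(a) THEN wooden(a)]; (xi) [IF large(x) THEN closed(c)]. ⇒ new: active(c), wooden(a), closed(c).
[2] (i) [IF closed(c) and has_feathers(a) THEN penguin(x)]; (vi) [IF wooden(a) THEN valid(c)]. ⇒ new: penguin(x), valid(c).
[3] (x) [IF penguin(x) and has_feathers(a) THEN signed(a)]. ⇒ new: signed(a).
[4] (ii) [IF signed(a) and valid(c) THEN blue(c)]. ⇒ new: blue(c).
blue(c) first appears in round 4.

4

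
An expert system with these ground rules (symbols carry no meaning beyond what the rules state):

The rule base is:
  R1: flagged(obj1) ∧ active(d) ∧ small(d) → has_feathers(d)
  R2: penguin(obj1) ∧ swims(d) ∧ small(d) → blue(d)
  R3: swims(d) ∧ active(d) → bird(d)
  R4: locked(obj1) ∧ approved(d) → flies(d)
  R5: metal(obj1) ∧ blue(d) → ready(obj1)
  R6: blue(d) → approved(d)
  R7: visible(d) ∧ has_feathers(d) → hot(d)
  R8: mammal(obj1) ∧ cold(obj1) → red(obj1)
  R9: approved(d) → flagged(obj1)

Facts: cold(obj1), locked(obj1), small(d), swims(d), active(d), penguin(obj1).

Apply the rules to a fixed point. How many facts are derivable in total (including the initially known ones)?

12

Round 1 fires R2, R3, giving blue(d), bird(d).
Round 2 fires R6, giving approved(d).
Round 3 fires R4, R9, giving flies(d), flagged(obj1).
Round 4 fires R1, giving has_feathers(d).
Closure: {active(d), approved(d), bird(d), blue(d), cold(obj1), flagged(obj1), flies(d), has_feathers(d), locked(obj1), penguin(obj1), small(d), swims(d)} — 12 facts.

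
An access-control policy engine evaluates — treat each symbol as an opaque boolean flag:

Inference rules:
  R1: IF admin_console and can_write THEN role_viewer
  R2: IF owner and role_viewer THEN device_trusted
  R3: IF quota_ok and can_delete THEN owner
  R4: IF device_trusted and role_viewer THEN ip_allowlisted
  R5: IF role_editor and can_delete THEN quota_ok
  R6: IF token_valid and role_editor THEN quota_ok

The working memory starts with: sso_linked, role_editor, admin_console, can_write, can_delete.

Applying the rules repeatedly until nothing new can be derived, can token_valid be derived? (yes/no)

[1] R1 [IF admin_console and can_write THEN role_viewer]; R5 [IF role_editor and can_delete THEN quota_ok]. ⇒ new: role_viewer, quota_ok.
[2] R3 [IF quota_ok and can_delete THEN owner]. ⇒ new: owner.
[3] R2 [IF owner and role_viewer THEN device_trusted]. ⇒ new: device_trusted.
[4] R4 [IF device_trusted and role_viewer THEN ip_allowlisted]. ⇒ new: ip_allowlisted.
Fixed point reached. No rule has token_valid as a consequent, and it is not given.

no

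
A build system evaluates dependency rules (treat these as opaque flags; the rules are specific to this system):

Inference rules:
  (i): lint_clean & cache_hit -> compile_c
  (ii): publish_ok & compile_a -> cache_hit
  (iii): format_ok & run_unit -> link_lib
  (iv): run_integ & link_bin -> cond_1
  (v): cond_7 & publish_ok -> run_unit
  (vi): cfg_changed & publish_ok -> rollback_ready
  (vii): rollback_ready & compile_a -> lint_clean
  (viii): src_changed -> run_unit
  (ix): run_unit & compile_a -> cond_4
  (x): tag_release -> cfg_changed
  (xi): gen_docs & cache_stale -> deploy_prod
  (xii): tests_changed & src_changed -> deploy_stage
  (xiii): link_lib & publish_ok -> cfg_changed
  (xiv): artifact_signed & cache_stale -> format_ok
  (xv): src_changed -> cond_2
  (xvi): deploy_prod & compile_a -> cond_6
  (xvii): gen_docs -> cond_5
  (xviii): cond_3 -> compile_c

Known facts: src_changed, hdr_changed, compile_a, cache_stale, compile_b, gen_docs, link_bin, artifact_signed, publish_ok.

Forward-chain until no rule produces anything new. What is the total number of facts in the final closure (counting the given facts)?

22

Round 1: (ii) [publish_ok & compile_a -> cache_hit]; (viii) [src_changed -> run_unit]; (xi) [gen_docs & cache_stale -> deploy_prod]; (xiv) [artifact_signed & cache_stale -> format_ok]; (xv) [src_changed -> cond_2]; (xvii) [gen_docs -> cond_5]. New: cache_hit, run_unit, deploy_prod, format_ok, cond_2, cond_5.
Round 2: (iii) [format_ok & run_unit -> link_lib]; (ix) [run_unit & compile_a -> cond_4]; (xvi) [deploy_prod & compile_a -> cond_6]. New: link_lib, cond_4, cond_6.
Round 3: (xiii) [link_lib & publish_ok -> cfg_changed]. New: cfg_changed.
Round 4: (vi) [cfg_changed & publish_ok -> rollback_ready]. New: rollback_ready.
Round 5: (vii) [rollback_ready & compile_a -> lint_clean]. New: lint_clean.
Round 6: (i) [lint_clean & cache_hit -> compile_c]. New: compile_c.
Closure: {artifact_signed, cache_hit, cache_stale, cfg_changed, compile_a, compile_b, compile_c, cond_2, cond_4, cond_5, cond_6, deploy_prod, format_ok, gen_docs, hdr_changed, link_bin, link_lib, lint_clean, publish_ok, rollback_ready, run_unit, src_changed} — 22 facts.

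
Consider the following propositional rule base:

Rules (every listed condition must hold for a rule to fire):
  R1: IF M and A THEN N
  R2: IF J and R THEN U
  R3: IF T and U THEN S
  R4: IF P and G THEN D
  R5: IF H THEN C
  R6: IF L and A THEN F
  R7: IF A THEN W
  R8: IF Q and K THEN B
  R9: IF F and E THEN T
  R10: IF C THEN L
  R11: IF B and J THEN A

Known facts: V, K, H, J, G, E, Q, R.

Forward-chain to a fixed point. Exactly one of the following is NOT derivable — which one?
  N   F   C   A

Round 1: R2 [IF J and R THEN U]; R5 [IF H THEN C]; R8 [IF Q and K THEN B]. Adds U, C, B.
Round 2: R10 [IF C THEN L]; R11 [IF B and J THEN A]. Adds L, A.
Round 3: R6 [IF L and A THEN F]; R7 [IF A THEN W]. Adds F, W.
Round 4: R9 [IF F and E THEN T]. Adds T.
Round 5: R3 [IF T and U THEN S]. Adds S.
Derived: C (round 1), F (round 3), A (round 2). N never appears in any round.

N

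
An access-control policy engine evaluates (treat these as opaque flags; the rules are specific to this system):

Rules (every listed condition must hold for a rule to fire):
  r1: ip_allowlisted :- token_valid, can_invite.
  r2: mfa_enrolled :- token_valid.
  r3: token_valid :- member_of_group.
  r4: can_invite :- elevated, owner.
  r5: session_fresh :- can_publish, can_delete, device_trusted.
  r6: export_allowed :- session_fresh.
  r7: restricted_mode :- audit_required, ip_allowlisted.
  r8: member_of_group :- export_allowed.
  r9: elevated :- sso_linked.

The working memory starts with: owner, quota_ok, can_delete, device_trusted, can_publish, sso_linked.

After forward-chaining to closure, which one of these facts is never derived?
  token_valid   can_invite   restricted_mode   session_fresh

[1] r5 [session_fresh :- can_publish, can_delete, device_trusted.]; r9 [elevated :- sso_linked.]. ⇒ new: session_fresh, elevated.
[2] r4 [can_invite :- elevated, owner.]; r6 [export_allowed :- session_fresh.]. ⇒ new: can_invite, export_allowed.
[3] r8 [member_of_group :- export_allowed.]. ⇒ new: member_of_group.
[4] r3 [token_valid :- member_of_group.]. ⇒ new: token_valid.
[5] r1 [ip_allowlisted :- token_valid, can_invite.]; r2 [mfa_enrolled :- token_valid.]. ⇒ new: ip_allowlisted, mfa_enrolled.
Derived: session_fresh (round 1), can_invite (round 2), token_valid (round 4). restricted_mode never appears in any round.

restricted_mode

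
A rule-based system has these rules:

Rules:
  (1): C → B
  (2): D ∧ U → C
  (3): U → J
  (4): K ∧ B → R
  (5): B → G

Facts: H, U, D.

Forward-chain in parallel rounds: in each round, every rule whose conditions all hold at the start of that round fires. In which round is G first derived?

3

Round 1 — (2), (3), derive C, J.
Round 2 — (1), derive B.
Round 3 — (5), derive G.
G first appears in round 3.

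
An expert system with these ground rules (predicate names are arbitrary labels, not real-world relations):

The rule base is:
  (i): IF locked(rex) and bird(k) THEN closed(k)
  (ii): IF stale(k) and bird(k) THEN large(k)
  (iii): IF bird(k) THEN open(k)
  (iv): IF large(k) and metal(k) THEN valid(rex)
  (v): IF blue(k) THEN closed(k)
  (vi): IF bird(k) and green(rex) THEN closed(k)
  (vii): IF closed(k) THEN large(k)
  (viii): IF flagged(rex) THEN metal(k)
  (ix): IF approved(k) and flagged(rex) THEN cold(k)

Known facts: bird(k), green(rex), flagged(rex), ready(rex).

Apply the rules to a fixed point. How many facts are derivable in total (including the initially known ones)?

9

Round 1: (iii) [IF bird(k) THEN open(k)]; (vi) [IF bird(k) and green(rex) THEN closed(k)]; (viii) [IF flagged(rex) THEN metal(k)]. Adds open(k), closed(k), metal(k).
Round 2: (vii) [IF closed(k) THEN large(k)]. Adds large(k).
Round 3: (iv) [IF large(k) and metal(k) THEN valid(rex)]. Adds valid(rex).
Closure: {bird(k), closed(k), flagged(rex), green(rex), large(k), metal(k), open(k), ready(rex), valid(rex)} — 9 facts.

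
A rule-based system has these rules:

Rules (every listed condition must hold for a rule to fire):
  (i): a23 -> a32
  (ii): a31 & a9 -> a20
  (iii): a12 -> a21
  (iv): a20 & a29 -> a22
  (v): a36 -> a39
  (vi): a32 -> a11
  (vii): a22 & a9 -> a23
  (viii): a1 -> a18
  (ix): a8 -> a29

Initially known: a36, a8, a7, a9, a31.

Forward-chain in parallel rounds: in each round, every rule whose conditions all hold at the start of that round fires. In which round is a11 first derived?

5

Round 1 fires (ii), (v), (ix), giving a20, a39, a29.
Round 2 fires (iv), giving a22.
Round 3 fires (vii), giving a23.
Round 4 fires (i), giving a32.
Round 5 fires (vi), giving a11.
a11 first appears in round 5.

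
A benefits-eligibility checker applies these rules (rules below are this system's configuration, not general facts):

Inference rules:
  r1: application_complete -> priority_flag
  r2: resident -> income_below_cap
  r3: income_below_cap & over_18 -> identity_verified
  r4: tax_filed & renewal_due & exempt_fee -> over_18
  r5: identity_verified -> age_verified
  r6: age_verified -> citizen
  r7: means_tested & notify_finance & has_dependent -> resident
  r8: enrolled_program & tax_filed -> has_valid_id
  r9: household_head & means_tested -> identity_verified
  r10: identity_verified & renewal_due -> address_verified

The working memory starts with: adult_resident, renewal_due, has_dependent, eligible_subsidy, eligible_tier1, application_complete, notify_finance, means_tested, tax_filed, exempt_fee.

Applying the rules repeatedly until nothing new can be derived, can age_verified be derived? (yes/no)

yes

[1] r1 [application_complete -> priority_flag]; r4 [tax_filed & renewal_due & exempt_fee -> over_18]; r7 [means_tested & notify_finance & has_dependent -> resident]. ⇒ new: priority_flag, over_18, resident.
[2] r2 [resident -> income_below_cap]. ⇒ new: income_below_cap.
[3] r3 [income_below_cap & over_18 -> identity_verified]. ⇒ new: identity_verified.
[4] r5 [identity_verified -> age_verified]; r10 [identity_verified & renewal_due -> address_verified]. ⇒ new: age_verified, address_verified.
[5] r6 [age_verified -> citizen]. ⇒ new: citizen.
age_verified appears in round 4, so it is derivable.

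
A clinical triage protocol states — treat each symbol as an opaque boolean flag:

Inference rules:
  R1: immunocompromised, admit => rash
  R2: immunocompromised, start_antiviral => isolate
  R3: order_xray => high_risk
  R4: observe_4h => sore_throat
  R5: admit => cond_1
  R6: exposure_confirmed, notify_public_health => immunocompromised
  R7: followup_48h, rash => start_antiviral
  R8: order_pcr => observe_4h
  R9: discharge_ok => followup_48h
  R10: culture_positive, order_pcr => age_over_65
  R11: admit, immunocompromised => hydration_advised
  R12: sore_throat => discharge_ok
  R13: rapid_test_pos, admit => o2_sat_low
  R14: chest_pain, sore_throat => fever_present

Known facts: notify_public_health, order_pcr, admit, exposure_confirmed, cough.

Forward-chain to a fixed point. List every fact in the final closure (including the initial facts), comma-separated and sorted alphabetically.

Round 1: R5 [admit => cond_1]; R6 [exposure_confirmed, notify_public_health => immunocompromised]; R8 [order_pcr => observe_4h]. Adds cond_1, immunocompromised, observe_4h.
Round 2: R1 [immunocompromised, admit => rash]; R4 [observe_4h => sore_throat]; R11 [admit, immunocompromised => hydration_advised]. Adds rash, sore_throat, hydration_advised.
Round 3: R12 [sore_throat => discharge_ok]. Adds discharge_ok.
Round 4: R9 [discharge_ok => followup_48h]. Adds followup_48h.
Round 5: R7 [followup_48h, rash => start_antiviral]. Adds start_antiviral.
Round 6: R2 [immunocompromised, start_antiviral => isolate]. Adds isolate.

admit, cond_1, cough, discharge_ok, exposure_confirmed, followup_48h, hydration_advised, immunocompromised, isolate, notify_public_health, observe_4h, order_pcr, rash, sore_throat, start_antiviral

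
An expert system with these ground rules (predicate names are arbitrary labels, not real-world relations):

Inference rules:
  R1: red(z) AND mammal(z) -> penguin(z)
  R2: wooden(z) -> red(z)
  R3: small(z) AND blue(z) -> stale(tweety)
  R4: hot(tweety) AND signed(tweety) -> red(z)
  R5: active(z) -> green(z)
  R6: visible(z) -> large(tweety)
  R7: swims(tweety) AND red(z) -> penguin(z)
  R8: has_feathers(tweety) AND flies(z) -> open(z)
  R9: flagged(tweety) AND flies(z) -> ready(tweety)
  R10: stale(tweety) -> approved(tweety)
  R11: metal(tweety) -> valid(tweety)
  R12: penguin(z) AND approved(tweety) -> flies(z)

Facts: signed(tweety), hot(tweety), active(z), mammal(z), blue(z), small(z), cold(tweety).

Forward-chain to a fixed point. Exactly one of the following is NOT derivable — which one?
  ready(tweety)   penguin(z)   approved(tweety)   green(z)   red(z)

Round 1: R3 [small(z) AND blue(z) -> stale(tweety)]; R4 [hot(tweety) AND signed(tweety) -> red(z)]; R5 [active(z) -> green(z)]. New: stale(tweety), red(z), green(z).
Round 2: R1 [red(z) AND mammal(z) -> penguin(z)]; R10 [stale(tweety) -> approved(tweety)]. New: penguin(z), approved(tweety).
Round 3: R12 [penguin(z) AND approved(tweety) -> flies(z)]. New: flies(z).
Derived: red(z) (round 1), green(z) (round 1), approved(tweety) (round 2), penguin(z) (round 2). ready(tweety) never appears in any round.

ready(tweety)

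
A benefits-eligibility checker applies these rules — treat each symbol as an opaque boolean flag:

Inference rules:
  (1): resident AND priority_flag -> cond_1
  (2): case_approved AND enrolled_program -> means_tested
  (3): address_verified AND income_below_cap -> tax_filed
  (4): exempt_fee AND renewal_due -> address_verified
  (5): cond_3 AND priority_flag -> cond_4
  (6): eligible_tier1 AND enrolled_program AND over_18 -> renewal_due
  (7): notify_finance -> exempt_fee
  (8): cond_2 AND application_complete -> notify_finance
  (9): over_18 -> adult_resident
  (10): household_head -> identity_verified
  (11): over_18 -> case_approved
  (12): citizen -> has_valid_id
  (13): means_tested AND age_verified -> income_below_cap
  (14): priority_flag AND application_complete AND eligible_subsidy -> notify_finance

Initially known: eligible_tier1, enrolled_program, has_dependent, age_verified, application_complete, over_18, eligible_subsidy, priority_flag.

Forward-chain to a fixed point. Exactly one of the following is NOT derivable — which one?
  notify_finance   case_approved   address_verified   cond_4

cond_4

Round 1: (6) [eligible_tier1 AND enrolled_program AND over_18 -> renewal_due]; (9) [over_18 -> adult_resident]; (11) [over_18 -> case_approved]; (14) [priority_flag AND application_complete AND eligible_subsidy -> notify_finance]. Adds renewal_due, adult_resident, case_approved, notify_finance.
Round 2: (2) [case_approved AND enrolled_program -> means_tested]; (7) [notify_finance -> exempt_fee]. Adds means_tested, exempt_fee.
Round 3: (4) [exempt_fee AND renewal_due -> address_verified]; (13) [means_tested AND age_verified -> income_below_cap]. Adds address_verified, income_below_cap.
Round 4: (3) [address_verified AND income_below_cap -> tax_filed]. Adds tax_filed.
Derived: case_approved (round 1), address_verified (round 3), notify_finance (round 1). cond_4 never appears in any round.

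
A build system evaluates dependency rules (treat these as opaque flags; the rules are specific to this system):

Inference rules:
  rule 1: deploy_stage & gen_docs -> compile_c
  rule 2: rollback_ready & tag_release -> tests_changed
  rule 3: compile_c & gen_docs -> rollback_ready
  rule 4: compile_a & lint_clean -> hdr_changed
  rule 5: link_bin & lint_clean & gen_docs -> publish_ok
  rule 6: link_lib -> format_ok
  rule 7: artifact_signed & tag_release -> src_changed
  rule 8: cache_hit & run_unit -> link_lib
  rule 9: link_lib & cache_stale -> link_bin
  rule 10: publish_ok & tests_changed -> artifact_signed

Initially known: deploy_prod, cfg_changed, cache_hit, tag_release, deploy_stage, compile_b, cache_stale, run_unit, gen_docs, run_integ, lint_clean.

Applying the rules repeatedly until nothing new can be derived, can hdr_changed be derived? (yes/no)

Round 1 fires rule 1, rule 8, giving compile_c, link_lib.
Round 2 fires rule 3, rule 6, rule 9, giving rollback_ready, format_ok, link_bin.
Round 3 fires rule 2, rule 5, giving tests_changed, publish_ok.
Round 4 fires rule 10, giving artifact_signed.
Round 5 fires rule 7, giving src_changed.
Fixed point reached. hdr_changed is concluded only by rule 4; rule 4 needs compile_a (never derived).

no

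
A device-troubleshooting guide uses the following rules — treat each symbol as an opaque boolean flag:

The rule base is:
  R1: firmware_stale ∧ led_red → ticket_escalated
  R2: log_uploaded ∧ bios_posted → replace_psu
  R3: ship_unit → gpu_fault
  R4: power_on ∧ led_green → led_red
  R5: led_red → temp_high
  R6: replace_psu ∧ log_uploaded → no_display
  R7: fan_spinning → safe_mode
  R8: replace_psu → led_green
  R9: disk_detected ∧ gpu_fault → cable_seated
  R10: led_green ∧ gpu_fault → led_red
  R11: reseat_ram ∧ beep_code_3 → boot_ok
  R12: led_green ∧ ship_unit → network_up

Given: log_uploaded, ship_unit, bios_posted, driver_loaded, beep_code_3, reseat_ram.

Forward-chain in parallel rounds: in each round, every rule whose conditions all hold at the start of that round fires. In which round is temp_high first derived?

4

Round 1: R2 [log_uploaded ∧ bios_posted → replace_psu]; R3 [ship_unit → gpu_fault]; R11 [reseat_ram ∧ beep_code_3 → boot_ok]. Adds replace_psu, gpu_fault, boot_ok.
Round 2: R6 [replace_psu ∧ log_uploaded → no_display]; R8 [replace_psu → led_green]. Adds no_display, led_green.
Round 3: R10 [led_green ∧ gpu_fault → led_red]; R12 [led_green ∧ ship_unit → network_up]. Adds led_red, network_up.
Round 4: R5 [led_red → temp_high]. Adds temp_high.
temp_high first appears in round 4.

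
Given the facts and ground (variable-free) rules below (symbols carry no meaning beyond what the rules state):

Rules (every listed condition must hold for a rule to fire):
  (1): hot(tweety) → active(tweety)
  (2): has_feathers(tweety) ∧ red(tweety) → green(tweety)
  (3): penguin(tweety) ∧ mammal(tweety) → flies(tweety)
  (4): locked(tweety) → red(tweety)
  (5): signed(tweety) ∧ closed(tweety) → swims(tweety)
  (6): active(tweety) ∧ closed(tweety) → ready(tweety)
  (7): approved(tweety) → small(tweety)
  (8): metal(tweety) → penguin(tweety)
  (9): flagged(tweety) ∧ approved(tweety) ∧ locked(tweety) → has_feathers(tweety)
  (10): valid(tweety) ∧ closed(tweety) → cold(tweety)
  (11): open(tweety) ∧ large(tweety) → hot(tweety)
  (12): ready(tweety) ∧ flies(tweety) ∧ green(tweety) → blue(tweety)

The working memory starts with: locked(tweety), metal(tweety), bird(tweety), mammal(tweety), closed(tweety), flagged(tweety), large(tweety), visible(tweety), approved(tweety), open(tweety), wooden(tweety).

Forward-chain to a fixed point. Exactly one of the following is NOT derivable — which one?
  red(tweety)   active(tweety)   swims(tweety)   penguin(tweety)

swims(tweety)

Round 1 — (4), (7), (8), (9), (11), derive red(tweety), small(tweety), penguin(tweety), has_feathers(tweety), hot(tweety).
Round 2 — (1), (2), (3), derive active(tweety), green(tweety), flies(tweety).
Round 3 — (6), derive ready(tweety).
Round 4 — (12), derive blue(tweety).
Derived: penguin(tweety) (round 1), red(tweety) (round 1), active(tweety) (round 2). swims(tweety) never appears in any round.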